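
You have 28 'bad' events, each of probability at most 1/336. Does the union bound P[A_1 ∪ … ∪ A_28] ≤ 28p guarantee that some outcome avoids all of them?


Union bound: P[∪_{i=1}^{28} A_i] ≤ Σ_i P[A_i] ≤ 28·p = 28·(1/336) = 1/12.
Numerically: 1/12 ≈ 0.0833333.
Is 1/12 < 1? YES.
Since P[∪ A_i] ≤ 1/12 < 1, the complement has P[∩ A_i^c] ≥ 1 − 1/12 = 11/12 > 0, so some outcome avoids every A_i.

28·p = 1/12 ≈ 0.0833333; existence CERTIFIED by the union bound.


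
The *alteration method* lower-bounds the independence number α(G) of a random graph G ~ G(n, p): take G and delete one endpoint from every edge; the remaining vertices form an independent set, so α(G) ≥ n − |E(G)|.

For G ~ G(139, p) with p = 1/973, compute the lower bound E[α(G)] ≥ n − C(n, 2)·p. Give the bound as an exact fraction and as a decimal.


E[|E(G)|] = C(139, 2)·p = 9591 · (1/973) = 69/7.
E[α(G)] ≥ n − E[|E(G)|] = 139 − 69/7 = 904/7.
Numerically: ≈ 129.142857.
(This is only a lower bound; the true E[α(G)] may be larger.)

E[α(G)] ≥ 904/7 ≈ 129.142857.


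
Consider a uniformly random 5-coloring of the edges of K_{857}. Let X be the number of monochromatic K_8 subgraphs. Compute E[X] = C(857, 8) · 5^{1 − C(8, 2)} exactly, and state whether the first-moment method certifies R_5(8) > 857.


E[X] = C(857, 8) · 5^{1 − 28} = 6983854138365964575 · 5^{−27} = 6983854138365964575/7450580596923828125.
As a reduced fraction: E[X] = 279354165534638583/298023223876953125 ≈ 0.93736.
Is E[X] < 1? YES.
Since E[X] < 1, there exists a 5-coloring of K_{857} with no monochromatic K_8; hence R_5(8) > 857.

E[X] = 279354165534638583/298023223876953125 ≈ 0.93736; E[X] < 1, so R_5(8) > 857.


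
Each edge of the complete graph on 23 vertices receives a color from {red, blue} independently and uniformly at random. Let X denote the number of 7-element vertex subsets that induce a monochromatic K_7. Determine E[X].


Let X = Σ_S X_S over the C(23, 7) = 245157 subsets S of size 7, where X_S = 1 if the K_7 on S is monochromatic.
For a fixed S, the K_7 on S has C(7, 2) = 21 edges. P[all 21 edges red] = (1/2)^21, and likewise for blue, so P[monochromatic] = 2·(1/2)^21 = 2^{1 − 21} = 1/1048576.
Summing: E[X] = C(23, 7) · 2^{1 − 21} = 245157 · 1/1048576 = 245157/1048576.
Numerically: E[X] ≈ 0.23380.

E[X] = C(23,7)·2^(1−C(7,2)) = 245157/1048576 ≈ 0.23380.


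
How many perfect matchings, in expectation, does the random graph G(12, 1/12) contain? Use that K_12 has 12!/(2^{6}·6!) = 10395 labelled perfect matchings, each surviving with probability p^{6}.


K_12 has 12!/(2^{6}·6!) = 10395 labelled perfect matchings.
For each such perfect matching H, let X_H = 1 if all 6 edges of H are present in G. Then P[X_H = 1] = p^{6} = (1/12)^{6} = 1/2985984.
By linearity: E[X] = Σ_H E[X_H] = 10395 · p^{6} = 10395 · 1/2985984 = 385/110592.
Numerically: E[X] ≈ 0.00348.

E[X] = 10395 · (1/12)^{6} = 385/110592 ≈ 0.00348.


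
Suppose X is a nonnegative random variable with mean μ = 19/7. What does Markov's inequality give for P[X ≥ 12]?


μ = E[X] = 19/7, a = 12.
Markov: P[X ≥ 12] ≤ μ/a = (19/7)/12 = 19/84.
Numerically: ≈ 0.2262.
(Since a = 12 > μ = 2.7143, the bound 19/84 is < 1 and informative.)

P[X ≥ 12] ≤ 19/84 ≈ 0.2262.


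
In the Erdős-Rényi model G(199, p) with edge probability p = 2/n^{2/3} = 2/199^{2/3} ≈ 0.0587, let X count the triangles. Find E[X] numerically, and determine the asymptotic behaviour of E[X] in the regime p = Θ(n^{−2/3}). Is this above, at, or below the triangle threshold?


Number of potential triangles: C(199, 3) = 1293699.
Each occurs with probability p³ ≈ (0.0587)³ ≈ 2.02015e-04.
By linearity: E[X] = C(199, 3)·p³ ≈ 1293699 · 2.02015e-04 ≈ 261.347.
Since α = 2/3 < 1, p = c/n^{2/3} ≫ 1/n is above the triangle threshold p ~ 1/n. Asymptotically E[X] ~ (c³/6)·n^{3(1−α)} = (2³/6)·n^{1} → ∞; triangles are abundant w.h.p.

E[X] ≈ 261.347; in regime p = Θ(1/n^{2/3}) E[X] diverges (above the triangle threshold p ~ 1/n).


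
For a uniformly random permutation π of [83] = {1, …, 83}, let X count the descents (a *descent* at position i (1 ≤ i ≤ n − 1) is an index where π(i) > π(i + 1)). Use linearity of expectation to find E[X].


Write X = Σ X_I over i = 1, …, 82, with X_I the indicator of one descent.
There are 82 indicators.
For each fixed i, the pair (π(i), π(i+1)) is a uniformly random ordered pair of distinct values from {1, …, 83}; by symmetry P[π(i) > π(i+1)] = 1/2.
By linearity: E[X] = 82 · (1/2) = (83 − 1) · (1/2) = 41 ≈ 41.000.

E[X] = 41 = 41.000.


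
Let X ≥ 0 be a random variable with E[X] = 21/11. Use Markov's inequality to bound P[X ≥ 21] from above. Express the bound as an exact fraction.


μ = E[X] = 21/11, a = 21.
Markov: P[X ≥ 21] ≤ μ/a = (21/11)/21 = 1/11.
Numerically: ≈ 0.090909.
(Since a = 21 > μ = 1.909091, the bound 1/11 is < 1 and informative.)

P[X ≥ 21] ≤ 1/11 ≈ 0.090909.


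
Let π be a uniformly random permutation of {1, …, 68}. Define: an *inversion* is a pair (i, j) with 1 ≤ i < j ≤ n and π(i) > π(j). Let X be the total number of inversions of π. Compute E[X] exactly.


Write X = Σ X_I over the C(68, 2) = 2278 pairs i < j, with X_I the indicator of one inversion.
There are 2278 indicators.
For each fixed pair i < j, the values π(i) and π(j) are two distinct elements of {1, …, 68} in uniformly random order; by symmetry P[π(i) > π(j)] = 1/2.
By linearity: E[X] = 2278 · (1/2) = C(68, 2) · (1/2) = 2278/2 = 1139 ≈ 1139.000.

E[X] = 1139 = 1139.000.


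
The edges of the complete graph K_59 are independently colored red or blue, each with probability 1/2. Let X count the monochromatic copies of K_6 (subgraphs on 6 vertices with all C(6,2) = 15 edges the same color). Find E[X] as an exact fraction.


Let X = Σ_S X_S over the C(59, 6) = 45057474 subsets S of size 6, where X_S = 1 if the K_6 on S is monochromatic.
For a fixed S, the K_6 on S has C(6, 2) = 15 edges. P[all 15 edges red] = (1/2)^15, and likewise for blue, so P[monochromatic] = 2·(1/2)^15 = 2^{1 − 15} = 1/16384.
By linearity of expectation: E[X] = C(59, 6) · 2^{1 − 15} = 45057474 · 1/16384 = 22528737/8192.
Numerically: E[X] ≈ 2750.0900.

E[X] = C(59,6)·2^(1−C(6,2)) = 22528737/8192 ≈ 2750.0900.


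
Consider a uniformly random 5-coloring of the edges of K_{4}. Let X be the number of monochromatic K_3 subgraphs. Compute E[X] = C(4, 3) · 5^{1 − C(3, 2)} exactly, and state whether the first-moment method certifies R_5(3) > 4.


E[X] = C(4, 3) · 5^{1 − 3} = 4 · 5^{−2} = 4/25.
As a reduced fraction: E[X] = 4/25 ≈ 0.16000.
Is E[X] < 1? YES.
Since E[X] < 1, there exists a 5-coloring of K_{4} with no monochromatic K_3; hence R_5(3) > 4.

E[X] = 4/25 ≈ 0.16000; E[X] < 1, so R_5(3) > 4.


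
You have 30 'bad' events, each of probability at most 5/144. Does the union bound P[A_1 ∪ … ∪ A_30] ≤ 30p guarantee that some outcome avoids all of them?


Union bound: P[∪_{i=1}^{30} A_i] ≤ Σ_i P[A_i] ≤ 30·p = 30·(5/144) = 25/24.
Numerically: 25/24 ≈ 1.0417.
Is 25/24 < 1? NO.
Since the bound 25/24 is ≥ 1, the union bound is uninformative here; it does NOT by itself certify existence.

30·p = 25/24 ≈ 1.0417; existence NOT certified by the union bound.


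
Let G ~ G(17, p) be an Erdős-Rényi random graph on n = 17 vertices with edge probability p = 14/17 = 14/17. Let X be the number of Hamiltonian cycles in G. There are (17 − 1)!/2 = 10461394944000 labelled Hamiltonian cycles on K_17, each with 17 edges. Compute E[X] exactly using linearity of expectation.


K_17 has (17 − 1)!/2 = 10461394944000 labelled Hamiltonian cycles.
For each such Hamiltonian cycle H, let X_H = 1 if all 17 edges of H are present in G. Then P[X_H = 1] = p^{17} = (14/17)^{17} = 30491346729331195904/827240261886336764177.
By linearity: E[X] = Σ_H E[X_H] = 10461394944000 · p^{17} = 10461394944000 · 30491346729331195904/827240261886336764177 = 318982020509976309331579109376000/827240261886336764177.
Numerically: E[X] ≈ 3.856e+11.

E[X] = 10461394944000 · (14/17)^{17} = 318982020509976309331579109376000/827240261886336764177 ≈ 3.856e+11.


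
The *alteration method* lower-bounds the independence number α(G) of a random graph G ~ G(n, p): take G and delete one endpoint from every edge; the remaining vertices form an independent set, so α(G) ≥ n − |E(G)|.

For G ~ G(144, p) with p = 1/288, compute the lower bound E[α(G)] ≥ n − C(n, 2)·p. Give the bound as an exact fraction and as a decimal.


E[|E(G)|] = C(144, 2)·p = 10296 · (1/288) = 143/4.
E[α(G)] ≥ n − E[|E(G)|] = 144 − 143/4 = 433/4.
Numerically: ≈ 108.250000.
(This is only a lower bound; the true E[α(G)] may be larger.)

E[α(G)] ≥ 433/4 ≈ 108.250000.


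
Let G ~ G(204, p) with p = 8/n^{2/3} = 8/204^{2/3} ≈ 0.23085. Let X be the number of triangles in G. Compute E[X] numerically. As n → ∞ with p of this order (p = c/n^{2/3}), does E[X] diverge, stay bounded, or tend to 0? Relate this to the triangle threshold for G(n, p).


Number of potential triangles: C(204, 3) = 1394204.
Each occurs with probability p³ ≈ (0.23085)³ ≈ 1.2302960e-02.
By linearity: E[X] = C(204, 3)·p³ ≈ 1394204 · 1.2302960e-02 ≈ 17152.83660.
Since α = 2/3 < 1, p = c/n^{2/3} ≫ 1/n is above the triangle threshold p ~ 1/n. Asymptotically E[X] ~ (c³/6)·n^{3(1−α)} = (8³/6)·n^{1} → ∞; triangles are abundant w.h.p.

E[X] ≈ 17152.83660; in regime p = Θ(1/n^{2/3}) E[X] diverges (above the triangle threshold p ~ 1/n).


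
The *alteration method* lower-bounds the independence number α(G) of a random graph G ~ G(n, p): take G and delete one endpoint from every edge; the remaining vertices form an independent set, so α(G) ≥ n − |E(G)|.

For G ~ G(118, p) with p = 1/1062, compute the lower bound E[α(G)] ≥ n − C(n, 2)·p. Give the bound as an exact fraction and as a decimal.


E[|E(G)|] = C(118, 2)·p = 6903 · (1/1062) = 13/2.
E[α(G)] ≥ n − E[|E(G)|] = 118 − 13/2 = 223/2.
Numerically: ≈ 111.500.
(This is only a lower bound; the true E[α(G)] may be larger.)

E[α(G)] ≥ 223/2 ≈ 111.500.


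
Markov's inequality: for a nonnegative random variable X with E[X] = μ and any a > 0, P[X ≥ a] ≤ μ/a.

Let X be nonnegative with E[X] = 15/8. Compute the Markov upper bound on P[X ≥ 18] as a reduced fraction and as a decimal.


μ = E[X] = 15/8, a = 18.
Markov: P[X ≥ 18] ≤ μ/a = (15/8)/18 = 5/48.
Numerically: ≈ 0.10417.
(Since a = 18 > μ = 1.87500, the bound 5/48 is < 1 and informative.)

P[X ≥ 18] ≤ 5/48 ≈ 0.10417.


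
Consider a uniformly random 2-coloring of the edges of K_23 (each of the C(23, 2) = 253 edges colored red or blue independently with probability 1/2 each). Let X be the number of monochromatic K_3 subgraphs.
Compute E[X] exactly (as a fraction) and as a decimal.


Let X = Σ_S X_S over the C(23, 3) = 1771 subsets S of size 3, where X_S = 1 if the K_3 on S is monochromatic.
For a fixed S, the K_3 on S has C(3, 2) = 3 edges. P[all 3 edges red] = (1/2)^3, and likewise for blue, so P[monochromatic] = 2·(1/2)^3 = 2^{1 − 3} = 1/4.
By linearity of expectation: E[X] = C(23, 3) · 2^{1 − 3} = 1771 · 1/4 = 1771/4.
Numerically: E[X] ≈ 442.750000.

E[X] = C(23,3)·2^(1−C(3,2)) = 1771/4 ≈ 442.750000.


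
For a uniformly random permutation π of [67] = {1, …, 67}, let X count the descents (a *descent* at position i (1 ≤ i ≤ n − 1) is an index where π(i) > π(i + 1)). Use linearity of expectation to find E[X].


Write X = Σ X_I over i = 1, …, 66, with X_I the indicator of one descent.
There are 66 indicators.
For each fixed i, the pair (π(i), π(i+1)) is a uniformly random ordered pair of distinct values from {1, …, 67}; by symmetry P[π(i) > π(i+1)] = 1/2.
By linearity: E[X] = 66 · (1/2) = (67 − 1) · (1/2) = 33 ≈ 33.00000.

E[X] = 33 = 33.00000.


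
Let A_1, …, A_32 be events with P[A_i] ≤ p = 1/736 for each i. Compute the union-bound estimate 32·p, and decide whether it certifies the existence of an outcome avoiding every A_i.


Union bound: P[∪_{i=1}^{32} A_i] ≤ Σ_i P[A_i] ≤ 32·p = 32·(1/736) = 1/23.
Numerically: 1/23 ≈ 0.043.
Is 1/23 < 1? YES.
Since P[∪ A_i] ≤ 1/23 < 1, the complement has P[∩ A_i^c] ≥ 1 − 1/23 = 22/23 > 0, so some outcome avoids every A_i.

32·p = 1/23 ≈ 0.043; existence CERTIFIED by the union bound.


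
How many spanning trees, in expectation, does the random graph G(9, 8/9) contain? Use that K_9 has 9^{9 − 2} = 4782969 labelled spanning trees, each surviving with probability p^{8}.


K_9 has 9^{9 − 2} = 4782969 labelled spanning trees.
For each such spanning tree H, let X_H = 1 if all 8 edges of H are present in G. Then P[X_H = 1] = p^{8} = (8/9)^{8} = 16777216/43046721.
By linearity of expectation: E[X] = Σ_H E[X_H] = 4782969 · p^{8} = 4782969 · 16777216/43046721 = 16777216/9.
Numerically: E[X] ≈ 1.864e+06.

E[X] = 4782969 · (8/9)^{8} = 16777216/9 ≈ 1.864e+06.


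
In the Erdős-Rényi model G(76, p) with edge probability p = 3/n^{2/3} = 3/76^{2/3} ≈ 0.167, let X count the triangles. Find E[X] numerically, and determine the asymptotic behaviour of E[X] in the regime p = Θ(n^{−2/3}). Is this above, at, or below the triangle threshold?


Number of potential triangles: C(76, 3) = 70300.
Each occurs with probability p³ ≈ (0.167)³ ≈ 4.67452e-03.
By linearity: E[X] = C(76, 3)·p³ ≈ 70300 · 4.67452e-03 ≈ 328.618.
Since α = 2/3 < 1, p = c/n^{2/3} ≫ 1/n is above the triangle threshold p ~ 1/n. Asymptotically E[X] ~ (c³/6)·n^{3(1−α)} = (3³/6)·n^{1} → ∞; triangles are abundant w.h.p.

E[X] ≈ 328.618; in regime p = Θ(1/n^{2/3}) E[X] diverges (above the triangle threshold p ~ 1/n).


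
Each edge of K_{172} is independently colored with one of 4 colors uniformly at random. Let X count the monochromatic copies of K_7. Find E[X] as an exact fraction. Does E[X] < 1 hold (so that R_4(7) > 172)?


E[X] = C(172, 7) · 4^{1 − 21} = 780842580024 · 4^{−20} = 780842580024/1099511627776.
As a reduced fraction: E[X] = 97605322503/137438953472 ≈ 0.710.
Is E[X] < 1? YES.
Since E[X] < 1, there exists a 4-coloring of K_{172} with no monochromatic K_7; hence R_4(7) > 172.

E[X] = 97605322503/137438953472 ≈ 0.710; E[X] < 1, so R_4(7) > 172.


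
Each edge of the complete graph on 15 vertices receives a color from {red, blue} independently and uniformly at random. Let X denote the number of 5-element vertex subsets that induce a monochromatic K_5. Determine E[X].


Let X = Σ_S X_S over the C(15, 5) = 3003 subsets S of size 5, where X_S = 1 if the K_5 on S is monochromatic.
For a fixed S, the K_5 on S has C(5, 2) = 10 edges. P[all 10 edges red] = (1/2)^10, and likewise for blue, so P[monochromatic] = 2·(1/2)^10 = 2^{1 − 10} = 1/512.
By linearity: E[X] = C(15, 5) · 2^{1 − 10} = 3003 · 1/512 = 3003/512.
Numerically: E[X] ≈ 5.865.

E[X] = C(15,5)·2^(1−C(5,2)) = 3003/512 ≈ 5.865.


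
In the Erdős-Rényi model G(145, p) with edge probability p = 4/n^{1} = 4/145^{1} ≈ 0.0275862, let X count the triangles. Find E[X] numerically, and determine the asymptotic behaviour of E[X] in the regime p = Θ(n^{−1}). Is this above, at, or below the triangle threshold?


Number of potential triangles: C(145, 3) = 497640.
Each occurs with probability p³ ≈ (0.0275862)³ ≈ 2.09930706e-05.
By linearity: E[X] = C(145, 3)·p³ ≈ 497640 · 2.09930706e-05 ≈ 10.446992.
Here α = 1, so p = 4/n is exactly at the triangle threshold p ~ 1/n. Asymptotically E[X] → c³/6 = 4³/6 = 32/3 ≈ 10.666667, a bounded constant. In this regime the triangle count is asymptotically Poisson(c³/6).

E[X] ≈ 10.446992; in regime p = Θ(1/n^{1}) E[X] stays bounded (at the triangle threshold p ~ 1/n).


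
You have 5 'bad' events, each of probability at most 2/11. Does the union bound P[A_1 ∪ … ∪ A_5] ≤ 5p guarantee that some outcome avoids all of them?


Union bound: P[∪_{i=1}^{5} A_i] ≤ Σ_i P[A_i] ≤ 5·p = 5·(2/11) = 10/11.
Numerically: 10/11 ≈ 0.9090909.
Is 10/11 < 1? YES.
Since P[∪ A_i] ≤ 10/11 < 1, the complement has P[∩ A_i^c] ≥ 1 − 10/11 = 1/11 > 0, so some outcome avoids every A_i.

5·p = 10/11 ≈ 0.9090909; existence CERTIFIED by the union bound.


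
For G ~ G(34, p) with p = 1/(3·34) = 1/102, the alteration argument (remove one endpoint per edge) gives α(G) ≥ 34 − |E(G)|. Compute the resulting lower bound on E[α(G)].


E[|E(G)|] = C(34, 2)·p = 561 · (1/102) = 11/2.
E[α(G)] ≥ n − E[|E(G)|] = 34 − 11/2 = 57/2.
Numerically: ≈ 28.50000.
(This is only a lower bound; the true E[α(G)] may be larger.)

E[α(G)] ≥ 57/2 ≈ 28.50000.


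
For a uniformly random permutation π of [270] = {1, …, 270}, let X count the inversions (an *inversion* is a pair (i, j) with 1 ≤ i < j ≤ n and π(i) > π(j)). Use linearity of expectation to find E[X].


Write X = Σ X_I over the C(270, 2) = 36315 pairs i < j, with X_I the indicator of one inversion.
There are 36315 indicators.
For each fixed pair i < j, the values π(i) and π(j) are two distinct elements of {1, …, 270} in uniformly random order; by symmetry P[π(i) > π(j)] = 1/2.
By linearity: E[X] = 36315 · (1/2) = C(270, 2) · (1/2) = 36315/2 = 36315/2 ≈ 18157.500.

E[X] = 36315/2 = 18157.500.


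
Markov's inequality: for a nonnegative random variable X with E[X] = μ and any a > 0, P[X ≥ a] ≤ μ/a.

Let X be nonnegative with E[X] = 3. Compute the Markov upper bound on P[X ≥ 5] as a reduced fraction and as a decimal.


μ = E[X] = 3, a = 5.
Markov: P[X ≥ 5] ≤ μ/a = (3)/5 = 3/5.
Numerically: ≈ 0.60000.
(Since a = 5 > μ = 3.00000, the bound 3/5 is < 1 and informative.)

P[X ≥ 5] ≤ 3/5 ≈ 0.60000.


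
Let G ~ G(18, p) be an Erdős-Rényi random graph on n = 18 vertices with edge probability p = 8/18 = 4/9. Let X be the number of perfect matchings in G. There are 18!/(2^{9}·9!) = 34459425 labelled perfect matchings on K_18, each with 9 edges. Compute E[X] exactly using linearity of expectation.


K_18 has 18!/(2^{9}·9!) = 34459425 labelled perfect matchings.
For each such perfect matching H, let X_H = 1 if all 9 edges of H are present in G. Then P[X_H = 1] = p^{9} = (4/9)^{9} = 262144/387420489.
By linearity of expectation: E[X] = Σ_H E[X_H] = 34459425 · p^{9} = 34459425 · 262144/387420489 = 111522611200/4782969.
Numerically: E[X] ≈ 2.33e+04.

E[X] = 34459425 · (4/9)^{9} = 111522611200/4782969 ≈ 2.33e+04.


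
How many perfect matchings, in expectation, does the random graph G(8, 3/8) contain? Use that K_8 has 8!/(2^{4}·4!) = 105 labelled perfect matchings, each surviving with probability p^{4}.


K_8 has 8!/(2^{4}·4!) = 105 labelled perfect matchings.
For each such perfect matching H, let X_H = 1 if all 4 edges of H are present in G. Then P[X_H = 1] = p^{4} = (3/8)^{4} = 81/4096.
By linearity of expectation: E[X] = Σ_H E[X_H] = 105 · p^{4} = 105 · 81/4096 = 8505/4096.
Numerically: E[X] ≈ 2.08.

E[X] = 105 · (3/8)^{4} = 8505/4096 ≈ 2.08.


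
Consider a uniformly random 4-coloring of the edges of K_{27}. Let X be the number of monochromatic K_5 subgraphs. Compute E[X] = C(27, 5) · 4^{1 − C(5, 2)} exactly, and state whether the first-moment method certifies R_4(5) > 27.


E[X] = C(27, 5) · 4^{1 − 10} = 80730 · 4^{−9} = 80730/262144.
As a reduced fraction: E[X] = 40365/131072 ≈ 0.3079605.
Is E[X] < 1? YES.
Since E[X] < 1, there exists a 4-coloring of K_{27} with no monochromatic K_5; hence R_4(5) > 27.

E[X] = 40365/131072 ≈ 0.3079605; E[X] < 1, so R_4(5) > 27.


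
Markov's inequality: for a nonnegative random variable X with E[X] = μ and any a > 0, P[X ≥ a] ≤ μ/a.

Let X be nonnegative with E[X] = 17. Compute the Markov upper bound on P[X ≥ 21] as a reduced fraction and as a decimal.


μ = E[X] = 17, a = 21.
Markov: P[X ≥ 21] ≤ μ/a = (17)/21 = 17/21.
Numerically: ≈ 0.810.
(Since a = 21 > μ = 17.000, the bound 17/21 is < 1 and informative.)

P[X ≥ 21] ≤ 17/21 ≈ 0.810.


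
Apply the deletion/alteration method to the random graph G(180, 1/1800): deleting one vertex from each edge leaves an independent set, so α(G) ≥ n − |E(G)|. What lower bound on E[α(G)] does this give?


E[|E(G)|] = C(180, 2)·p = 16110 · (1/1800) = 179/20.
E[α(G)] ≥ n − E[|E(G)|] = 180 − 179/20 = 3421/20.
Numerically: ≈ 171.050000.
(This is only a lower bound; the true E[α(G)] may be larger.)

E[α(G)] ≥ 3421/20 ≈ 171.050000.


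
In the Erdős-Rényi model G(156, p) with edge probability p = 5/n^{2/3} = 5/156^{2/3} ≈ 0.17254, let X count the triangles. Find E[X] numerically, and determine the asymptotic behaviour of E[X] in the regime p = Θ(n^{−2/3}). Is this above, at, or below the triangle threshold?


Number of potential triangles: C(156, 3) = 620620.
Each occurs with probability p³ ≈ (0.17254)³ ≈ 5.1364234e-03.
By linearity: E[X] = C(156, 3)·p³ ≈ 620620 · 5.1364234e-03 ≈ 3187.76709.
Since α = 2/3 < 1, p = c/n^{2/3} ≫ 1/n is above the triangle threshold p ~ 1/n. Asymptotically E[X] ~ (c³/6)·n^{3(1−α)} = (5³/6)·n^{1} → ∞; triangles are abundant w.h.p.

E[X] ≈ 3187.76709; in regime p = Θ(1/n^{2/3}) E[X] diverges (above the triangle threshold p ~ 1/n).


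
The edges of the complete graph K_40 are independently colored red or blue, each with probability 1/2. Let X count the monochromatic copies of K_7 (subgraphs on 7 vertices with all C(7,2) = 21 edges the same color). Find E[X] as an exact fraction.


Let X = Σ_S X_S over the C(40, 7) = 18643560 subsets S of size 7, where X_S = 1 if the K_7 on S is monochromatic.
For a fixed S, the K_7 on S has C(7, 2) = 21 edges. P[all 21 edges red] = (1/2)^21, and likewise for blue, so P[monochromatic] = 2·(1/2)^21 = 2^{1 − 21} = 1/1048576.
By linearity of expectation: E[X] = C(40, 7) · 2^{1 − 21} = 18643560 · 1/1048576 = 2330445/131072.
Numerically: E[X] ≈ 17.780.

E[X] = C(40,7)·2^(1−C(7,2)) = 2330445/131072 ≈ 17.780.


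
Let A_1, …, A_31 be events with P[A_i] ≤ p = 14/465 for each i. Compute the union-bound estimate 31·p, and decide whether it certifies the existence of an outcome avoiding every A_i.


Union bound: P[∪_{i=1}^{31} A_i] ≤ Σ_i P[A_i] ≤ 31·p = 31·(14/465) = 14/15.
Numerically: 14/15 ≈ 0.9333333.
Is 14/15 < 1? YES.
Since P[∪ A_i] ≤ 14/15 < 1, the complement has P[∩ A_i^c] ≥ 1 − 14/15 = 1/15 > 0, so some outcome avoids every A_i.

31·p = 14/15 ≈ 0.9333333; existence CERTIFIED by the union bound.


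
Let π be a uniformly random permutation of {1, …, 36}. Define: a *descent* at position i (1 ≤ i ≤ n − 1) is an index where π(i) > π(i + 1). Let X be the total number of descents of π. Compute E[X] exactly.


Write X = Σ X_I over i = 1, …, 35, with X_I the indicator of one descent.
There are 35 indicators.
For each fixed i, the pair (π(i), π(i+1)) is a uniformly random ordered pair of distinct values from {1, …, 36}; by symmetry P[π(i) > π(i+1)] = 1/2.
By linearity: E[X] = 35 · (1/2) = (36 − 1) · (1/2) = 35/2 ≈ 17.5000.

E[X] = 35/2 = 17.5000.


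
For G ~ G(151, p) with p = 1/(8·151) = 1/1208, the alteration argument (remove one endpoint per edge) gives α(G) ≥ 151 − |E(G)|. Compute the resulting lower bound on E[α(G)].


E[|E(G)|] = C(151, 2)·p = 11325 · (1/1208) = 75/8.
E[α(G)] ≥ n − E[|E(G)|] = 151 − 75/8 = 1133/8.
Numerically: ≈ 141.625.
(This is only a lower bound; the true E[α(G)] may be larger.)

E[α(G)] ≥ 1133/8 ≈ 141.625.


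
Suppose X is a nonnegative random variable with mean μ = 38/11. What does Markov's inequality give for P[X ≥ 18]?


μ = E[X] = 38/11, a = 18.
Markov: P[X ≥ 18] ≤ μ/a = (38/11)/18 = 19/99.
Numerically: ≈ 0.1919.
(Since a = 18 > μ = 3.4545, the bound 19/99 is < 1 and informative.)

P[X ≥ 18] ≤ 19/99 ≈ 0.1919.


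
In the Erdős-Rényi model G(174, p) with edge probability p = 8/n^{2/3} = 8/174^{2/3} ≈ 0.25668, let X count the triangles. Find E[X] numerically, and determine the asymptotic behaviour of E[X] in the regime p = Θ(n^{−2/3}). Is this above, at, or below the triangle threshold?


Number of potential triangles: C(174, 3) = 862924.
Each occurs with probability p³ ≈ (0.25668)³ ≈ 1.6911085e-02.
By linearity: E[X] = C(174, 3)·p³ ≈ 862924 · 1.6911085e-02 ≈ 14592.98084.
Since α = 2/3 < 1, p = c/n^{2/3} ≫ 1/n is above the triangle threshold p ~ 1/n. Asymptotically E[X] ~ (c³/6)·n^{3(1−α)} = (8³/6)·n^{1} → ∞; triangles are abundant w.h.p.

E[X] ≈ 14592.98084; in regime p = Θ(1/n^{2/3}) E[X] diverges (above the triangle threshold p ~ 1/n).


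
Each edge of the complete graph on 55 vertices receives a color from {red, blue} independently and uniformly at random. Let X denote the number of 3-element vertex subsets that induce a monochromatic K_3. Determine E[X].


Let X = Σ_S X_S over the C(55, 3) = 26235 subsets S of size 3, where X_S = 1 if the K_3 on S is monochromatic.
For a fixed S, the K_3 on S has C(3, 2) = 3 edges. P[all 3 edges red] = (1/2)^3, and likewise for blue, so P[monochromatic] = 2·(1/2)^3 = 2^{1 − 3} = 1/4.
Summing: E[X] = C(55, 3) · 2^{1 − 3} = 26235 · 1/4 = 26235/4.
Numerically: E[X] ≈ 6558.750000.

E[X] = C(55,3)·2^(1−C(3,2)) = 26235/4 ≈ 6558.750000.


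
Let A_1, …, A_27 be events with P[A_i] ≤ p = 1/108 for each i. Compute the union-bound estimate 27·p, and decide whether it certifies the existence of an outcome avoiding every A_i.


Union bound: P[∪_{i=1}^{27} A_i] ≤ Σ_i P[A_i] ≤ 27·p = 27·(1/108) = 1/4.
Numerically: 1/4 ≈ 0.2500.
Is 1/4 < 1? YES.
Since P[∪ A_i] ≤ 1/4 < 1, the complement has P[∩ A_i^c] ≥ 1 − 1/4 = 3/4 > 0, so some outcome avoids every A_i.

27·p = 1/4 ≈ 0.2500; existence CERTIFIED by the union bound.


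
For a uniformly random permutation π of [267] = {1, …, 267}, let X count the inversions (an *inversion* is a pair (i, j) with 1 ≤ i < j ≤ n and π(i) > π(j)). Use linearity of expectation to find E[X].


Write X = Σ X_I over the C(267, 2) = 35511 pairs i < j, with X_I the indicator of one inversion.
There are 35511 indicators.
For each fixed pair i < j, the values π(i) and π(j) are two distinct elements of {1, …, 267} in uniformly random order; by symmetry P[π(i) > π(j)] = 1/2.
By linearity: E[X] = 35511 · (1/2) = C(267, 2) · (1/2) = 35511/2 = 35511/2 ≈ 17755.50000.

E[X] = 35511/2 = 17755.50000.


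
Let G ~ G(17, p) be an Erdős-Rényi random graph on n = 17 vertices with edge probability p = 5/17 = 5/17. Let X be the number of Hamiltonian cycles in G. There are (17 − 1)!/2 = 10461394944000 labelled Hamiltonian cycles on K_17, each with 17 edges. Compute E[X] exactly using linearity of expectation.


K_17 has (17 − 1)!/2 = 10461394944000 labelled Hamiltonian cycles.
For each such Hamiltonian cycle H, let X_H = 1 if all 17 edges of H are present in G. Then P[X_H = 1] = p^{17} = (5/17)^{17} = 762939453125/827240261886336764177.
By linearity: E[X] = Σ_H E[X_H] = 10461394944000 · p^{17} = 10461394944000 · 762939453125/827240261886336764177 = 7981410937500000000000000/827240261886336764177.
Numerically: E[X] ≈ 9648.

E[X] = 10461394944000 · (5/17)^{17} = 7981410937500000000000000/827240261886336764177 ≈ 9648.


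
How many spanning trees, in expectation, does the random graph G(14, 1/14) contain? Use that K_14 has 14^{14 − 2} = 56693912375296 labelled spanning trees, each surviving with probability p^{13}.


K_14 has 14^{14 − 2} = 56693912375296 labelled spanning trees.
For each such spanning tree H, let X_H = 1 if all 13 edges of H are present in G. Then P[X_H = 1] = p^{13} = (1/14)^{13} = 1/793714773254144.
By linearity of expectation: E[X] = Σ_H E[X_H] = 56693912375296 · p^{13} = 56693912375296 · 1/793714773254144 = 1/14.
Numerically: E[X] ≈ 0.0714.

E[X] = 56693912375296 · (1/14)^{13} = 1/14 ≈ 0.0714.


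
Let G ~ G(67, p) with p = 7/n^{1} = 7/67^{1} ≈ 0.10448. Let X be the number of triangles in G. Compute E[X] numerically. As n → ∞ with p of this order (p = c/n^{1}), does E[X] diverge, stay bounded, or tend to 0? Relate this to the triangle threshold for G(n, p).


Number of potential triangles: C(67, 3) = 47905.
Each occurs with probability p³ ≈ (0.10448)³ ≈ 1.1404328e-03.
By linearity: E[X] = C(67, 3)·p³ ≈ 47905 · 1.1404328e-03 ≈ 54.63243.
Here α = 1, so p = 7/n is exactly at the triangle threshold p ~ 1/n. Asymptotically E[X] → c³/6 = 7³/6 = 343/6 ≈ 57.16667, a bounded constant. In this regime the triangle count is asymptotically Poisson(c³/6).

E[X] ≈ 54.63243; in regime p = Θ(1/n^{1}) E[X] stays bounded (at the triangle threshold p ~ 1/n).


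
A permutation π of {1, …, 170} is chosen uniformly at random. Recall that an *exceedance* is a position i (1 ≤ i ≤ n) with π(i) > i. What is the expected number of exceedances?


Write X = Σ_{i=1}^{170} X_i, where X_i = 1_{π(i) > i}.
For each fixed i, π(i) is uniform over {1, …, 170} (marginal of a uniform permutation), so P[π(i) > i] = (n − i)/n. Summing: Σ_{i=1}^{170} (n − i)/n = (0 + 1 + … + 169)/170 = 170(170 − 1)/(2·170) = (170 − 1)/2.
Hence E[X] = Σ_{i=1}^{170} (170 − i)/170 = 169/2 ≈ 84.5000.

E[X] = 169/2 = 84.5000.


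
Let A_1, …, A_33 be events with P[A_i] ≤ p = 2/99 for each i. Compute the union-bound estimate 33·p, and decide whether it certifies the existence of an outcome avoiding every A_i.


Union bound: P[∪_{i=1}^{33} A_i] ≤ Σ_i P[A_i] ≤ 33·p = 33·(2/99) = 2/3.
Numerically: 2/3 ≈ 0.667.
Is 2/3 < 1? YES.
Since P[∪ A_i] ≤ 2/3 < 1, the complement has P[∩ A_i^c] ≥ 1 − 2/3 = 1/3 > 0, so some outcome avoids every A_i.

33·p = 2/3 ≈ 0.667; existence CERTIFIED by the union bound.


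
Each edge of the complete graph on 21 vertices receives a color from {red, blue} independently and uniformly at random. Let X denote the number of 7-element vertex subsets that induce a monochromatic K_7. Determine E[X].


Let X = Σ_S X_S over the C(21, 7) = 116280 subsets S of size 7, where X_S = 1 if the K_7 on S is monochromatic.
For a fixed S, the K_7 on S has C(7, 2) = 21 edges. P[all 21 edges red] = (1/2)^21, and likewise for blue, so P[monochromatic] = 2·(1/2)^21 = 2^{1 − 21} = 1/1048576.
By linearity of expectation: E[X] = C(21, 7) · 2^{1 − 21} = 116280 · 1/1048576 = 14535/131072.
Numerically: E[X] ≈ 0.110893.

E[X] = C(21,7)·2^(1−C(7,2)) = 14535/131072 ≈ 0.110893.


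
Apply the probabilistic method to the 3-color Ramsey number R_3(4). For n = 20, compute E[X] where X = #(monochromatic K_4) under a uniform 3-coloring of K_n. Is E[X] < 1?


E[X] = C(20, 4) · 3^{1 − 6} = 4845 · 3^{−5} = 4845/243.
As a reduced fraction: E[X] = 1615/81 ≈ 19.938272.
Is E[X] < 1? NO.
Since E[X] ≥ 1, the first-moment bound is inconclusive at n = 20; it does NOT by itself certify R_3(4) > 20.

E[X] = 1615/81 ≈ 19.938272; E[X] ≥ 1; first-moment method inconclusive here.


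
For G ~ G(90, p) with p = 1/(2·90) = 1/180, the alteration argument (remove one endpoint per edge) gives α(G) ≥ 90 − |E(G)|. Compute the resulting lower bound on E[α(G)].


E[|E(G)|] = C(90, 2)·p = 4005 · (1/180) = 89/4.
E[α(G)] ≥ n − E[|E(G)|] = 90 − 89/4 = 271/4.
Numerically: ≈ 67.75000.
(This is only a lower bound; the true E[α(G)] may be larger.)

E[α(G)] ≥ 271/4 ≈ 67.75000.


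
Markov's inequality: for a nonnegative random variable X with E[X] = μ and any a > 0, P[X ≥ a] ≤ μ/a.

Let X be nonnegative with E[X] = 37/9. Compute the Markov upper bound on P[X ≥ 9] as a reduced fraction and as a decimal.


μ = E[X] = 37/9, a = 9.
Markov: P[X ≥ 9] ≤ μ/a = (37/9)/9 = 37/81.
Numerically: ≈ 0.4568.
(Since a = 9 > μ = 4.1111, the bound 37/81 is < 1 and informative.)

P[X ≥ 9] ≤ 37/81 ≈ 0.4568.


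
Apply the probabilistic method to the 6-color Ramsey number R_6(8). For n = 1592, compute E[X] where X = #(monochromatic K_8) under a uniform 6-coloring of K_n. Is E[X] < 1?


E[X] = C(1592, 8) · 6^{1 − 28} = 1005480414540892933435 · 6^{−27} = 1005480414540892933435/1023490369077469249536.
As a reduced fraction: E[X] = 1005480414540892933435/1023490369077469249536 ≈ 0.9824.
Is E[X] < 1? YES.
Since E[X] < 1, there exists a 6-coloring of K_{1592} with no monochromatic K_8; hence R_6(8) > 1592.

E[X] = 1005480414540892933435/1023490369077469249536 ≈ 0.9824; E[X] < 1, so R_6(8) > 1592.


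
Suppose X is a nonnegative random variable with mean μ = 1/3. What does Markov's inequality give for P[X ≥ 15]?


μ = E[X] = 1/3, a = 15.
Markov: P[X ≥ 15] ≤ μ/a = (1/3)/15 = 1/45.
Numerically: ≈ 0.0222.
(Since a = 15 > μ = 0.3333, the bound 1/45 is < 1 and informative.)

P[X ≥ 15] ≤ 1/45 ≈ 0.0222.


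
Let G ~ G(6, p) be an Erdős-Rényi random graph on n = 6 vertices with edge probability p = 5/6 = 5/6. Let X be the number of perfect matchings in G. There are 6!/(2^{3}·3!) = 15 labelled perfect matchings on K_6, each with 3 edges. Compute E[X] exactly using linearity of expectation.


K_6 has 6!/(2^{3}·3!) = 15 labelled perfect matchings.
For each such perfect matching H, let X_H = 1 if all 3 edges of H are present in G. Then P[X_H = 1] = p^{3} = (5/6)^{3} = 125/216.
Summing the indicators: E[X] = Σ_H E[X_H] = 15 · p^{3} = 15 · 125/216 = 625/72.
Numerically: E[X] ≈ 8.68056.

E[X] = 15 · (5/6)^{3} = 625/72 ≈ 8.68056.


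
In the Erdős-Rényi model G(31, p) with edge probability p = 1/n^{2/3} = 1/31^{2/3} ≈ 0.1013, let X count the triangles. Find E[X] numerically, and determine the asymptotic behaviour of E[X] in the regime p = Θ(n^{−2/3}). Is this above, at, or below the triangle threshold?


Number of potential triangles: C(31, 3) = 4495.
Each occurs with probability p³ ≈ (0.1013)³ ≈ 1.040583e-03.
By linearity: E[X] = C(31, 3)·p³ ≈ 4495 · 1.040583e-03 ≈ 4.6774.
Since α = 2/3 < 1, p = c/n^{2/3} ≫ 1/n is above the triangle threshold p ~ 1/n. Asymptotically E[X] ~ (c³/6)·n^{3(1−α)} = (1³/6)·n^{1} → ∞; triangles are abundant w.h.p.

E[X] ≈ 4.6774; in regime p = Θ(1/n^{2/3}) E[X] diverges (above the triangle threshold p ~ 1/n).


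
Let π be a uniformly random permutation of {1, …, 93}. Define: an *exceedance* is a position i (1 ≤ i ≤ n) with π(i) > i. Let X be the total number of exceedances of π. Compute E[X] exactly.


Write X = Σ_{i=1}^{93} X_i, where X_i = 1_{π(i) > i}.
For each fixed i, π(i) is uniform over {1, …, 93} (marginal of a uniform permutation), so P[π(i) > i] = (n − i)/n. Summing: Σ_{i=1}^{93} (n − i)/n = (0 + 1 + … + 92)/93 = 93(93 − 1)/(2·93) = (93 − 1)/2.
Hence E[X] = Σ_{i=1}^{93} (93 − i)/93 = 46 ≈ 46.0000.

E[X] = 46 = 46.0000.


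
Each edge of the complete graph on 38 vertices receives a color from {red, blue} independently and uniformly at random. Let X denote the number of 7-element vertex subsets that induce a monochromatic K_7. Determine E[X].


Let X = Σ_S X_S over the C(38, 7) = 12620256 subsets S of size 7, where X_S = 1 if the K_7 on S is monochromatic.
For a fixed S, the K_7 on S has C(7, 2) = 21 edges. P[all 21 edges red] = (1/2)^21, and likewise for blue, so P[monochromatic] = 2·(1/2)^21 = 2^{1 − 21} = 1/1048576.
By linearity of expectation: E[X] = C(38, 7) · 2^{1 − 21} = 12620256 · 1/1048576 = 394383/32768.
Numerically: E[X] ≈ 12.0356.

E[X] = C(38,7)·2^(1−C(7,2)) = 394383/32768 ≈ 12.0356.


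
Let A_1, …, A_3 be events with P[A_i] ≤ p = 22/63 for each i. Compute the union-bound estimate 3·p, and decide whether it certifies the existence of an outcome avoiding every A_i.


Union bound: P[∪_{i=1}^{3} A_i] ≤ Σ_i P[A_i] ≤ 3·p = 3·(22/63) = 22/21.
Numerically: 22/21 ≈ 1.04762.
Is 22/21 < 1? NO.
Since the bound 22/21 is ≥ 1, the union bound is uninformative here; it does NOT by itself certify existence.

3·p = 22/21 ≈ 1.04762; existence NOT certified by the union bound.


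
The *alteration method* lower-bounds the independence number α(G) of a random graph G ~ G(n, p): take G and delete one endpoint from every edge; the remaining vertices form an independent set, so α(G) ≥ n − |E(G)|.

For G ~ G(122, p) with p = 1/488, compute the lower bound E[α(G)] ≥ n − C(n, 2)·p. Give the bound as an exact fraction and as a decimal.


E[|E(G)|] = C(122, 2)·p = 7381 · (1/488) = 121/8.
E[α(G)] ≥ n − E[|E(G)|] = 122 − 121/8 = 855/8.
Numerically: ≈ 106.875.
(This is only a lower bound; the true E[α(G)] may be larger.)

E[α(G)] ≥ 855/8 ≈ 106.875.


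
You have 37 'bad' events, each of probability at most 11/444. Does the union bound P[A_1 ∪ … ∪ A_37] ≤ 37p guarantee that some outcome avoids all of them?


Union bound: P[∪_{i=1}^{37} A_i] ≤ Σ_i P[A_i] ≤ 37·p = 37·(11/444) = 11/12.
Numerically: 11/12 ≈ 0.917.
Is 11/12 < 1? YES.
Since P[∪ A_i] ≤ 11/12 < 1, the complement has P[∩ A_i^c] ≥ 1 − 11/12 = 1/12 > 0, so some outcome avoids every A_i.

37·p = 11/12 ≈ 0.917; existence CERTIFIED by the union bound.


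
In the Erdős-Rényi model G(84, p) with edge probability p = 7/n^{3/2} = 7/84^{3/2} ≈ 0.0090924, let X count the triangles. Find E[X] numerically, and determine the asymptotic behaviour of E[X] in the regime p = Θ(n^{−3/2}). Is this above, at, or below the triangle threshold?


Number of potential triangles: C(84, 3) = 95284.
Each occurs with probability p³ ≈ (0.0090924)³ ≈ 7.5168751e-07.
By linearity: E[X] = C(84, 3)·p³ ≈ 95284 · 7.5168751e-07 ≈ 0.07162.
Since α = 3/2 > 1, p = c/n^{3/2} = o(1/n) is below the triangle threshold p ~ 1/n. Asymptotically E[X] ~ (c³/6)·n^{3(1−α)} = (7³/6)·n^{-1.5} → 0, so by Markov's inequality G has no triangles w.h.p.

E[X] ≈ 0.07162; in regime p = Θ(1/n^{3/2}) E[X] tends to 0 (below the triangle threshold p ~ 1/n).


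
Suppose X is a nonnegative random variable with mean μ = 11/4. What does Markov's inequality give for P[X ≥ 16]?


μ = E[X] = 11/4, a = 16.
Markov: P[X ≥ 16] ≤ μ/a = (11/4)/16 = 11/64.
Numerically: ≈ 0.17188.
(Since a = 16 > μ = 2.75000, the bound 11/64 is < 1 and informative.)

P[X ≥ 16] ≤ 11/64 ≈ 0.17188.


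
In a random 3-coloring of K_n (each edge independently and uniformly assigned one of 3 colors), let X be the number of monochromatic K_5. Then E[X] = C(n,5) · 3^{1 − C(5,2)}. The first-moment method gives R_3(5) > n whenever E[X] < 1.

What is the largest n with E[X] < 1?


We need C(n, 5) · 3^{1 − 10} < 1, i.e. C(n, 5) < 3^{10 − 1} = 19683.
Check values of n near the boundary:
  n = 17: C(17, 5) = 6188; 6188 < 19683? YES
  n = 18: C(18, 5) = 8568; 8568 < 19683? YES
  n = 19: C(19, 5) = 11628; 11628 < 19683? YES
  n = 20: C(20, 5) = 15504; 15504 < 19683? YES
  n = 21: C(21, 5) = 20349; 20349 < 19683? NO
The largest n with C(n, 5) < 19683 is n = 20 (where E[X] = 5168/6561 ≈ 0.78768). Hence R_3(5) > 20, i.e. R_3(5) ≥ 21.

Largest n = 20; hence R_3(5) > 20.


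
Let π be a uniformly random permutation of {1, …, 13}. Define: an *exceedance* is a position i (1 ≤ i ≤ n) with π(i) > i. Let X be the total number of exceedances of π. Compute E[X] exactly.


Write X = Σ_{i=1}^{13} X_i, where X_i = 1_{π(i) > i}.
For each fixed i, π(i) is uniform over {1, …, 13} (marginal of a uniform permutation), so P[π(i) > i] = (n − i)/n. Summing: Σ_{i=1}^{13} (n − i)/n = (0 + 1 + … + 12)/13 = 13(13 − 1)/(2·13) = (13 − 1)/2.
Hence E[X] = Σ_{i=1}^{13} (13 − i)/13 = 6 ≈ 6.0000.

E[X] = 6 = 6.0000.


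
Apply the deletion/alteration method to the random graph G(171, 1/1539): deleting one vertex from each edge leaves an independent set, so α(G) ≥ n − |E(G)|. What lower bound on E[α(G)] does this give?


E[|E(G)|] = C(171, 2)·p = 14535 · (1/1539) = 85/9.
E[α(G)] ≥ n − E[|E(G)|] = 171 − 85/9 = 1454/9.
Numerically: ≈ 161.5556.
(This is only a lower bound; the true E[α(G)] may be larger.)

E[α(G)] ≥ 1454/9 ≈ 161.5556.


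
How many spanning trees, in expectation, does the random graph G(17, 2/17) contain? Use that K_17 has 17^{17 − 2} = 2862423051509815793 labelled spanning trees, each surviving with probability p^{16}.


K_17 has 17^{17 − 2} = 2862423051509815793 labelled spanning trees.
For each such spanning tree H, let X_H = 1 if all 16 edges of H are present in G. Then P[X_H = 1] = p^{16} = (2/17)^{16} = 65536/48661191875666868481.
By linearity of expectation: E[X] = Σ_H E[X_H] = 2862423051509815793 · p^{16} = 2862423051509815793 · 65536/48661191875666868481 = 65536/17.
Numerically: E[X] ≈ 3855.1.

E[X] = 2862423051509815793 · (2/17)^{16} = 65536/17 ≈ 3855.1.
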